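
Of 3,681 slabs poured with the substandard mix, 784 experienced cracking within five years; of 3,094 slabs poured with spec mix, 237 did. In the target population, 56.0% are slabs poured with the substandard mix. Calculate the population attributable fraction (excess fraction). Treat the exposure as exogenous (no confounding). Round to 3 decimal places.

p₁ = P(outcome | exposed) = 784/3681 = 0.21299
p₀ = P(outcome | unexposed) = 237/3094 = 0.0766
Overall risk P(Y=1) = π·p₁ + (1−π)·p₀ = 0.56×0.21299 + 0.44×0.0766 = 0.15298.
Under exogeneity, PAF = [P(Y=1) − p₀] / P(Y=1).
PAF = (0.15298 − 0.0766) / 0.15298 ≈ 0.4993

PAF ≈ 0.499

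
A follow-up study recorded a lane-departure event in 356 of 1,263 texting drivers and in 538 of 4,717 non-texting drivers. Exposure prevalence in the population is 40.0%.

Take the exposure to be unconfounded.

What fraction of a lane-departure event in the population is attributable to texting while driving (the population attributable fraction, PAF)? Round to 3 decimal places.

PAF ≈ 0.370

p₁ = P(outcome | exposed) = 356/1263 = 0.28187
p₀ = P(outcome | unexposed) = 538/4717 = 0.11406
Overall risk P(Y=1) = π·p₁ + (1−π)·p₀ = 0.4×0.28187 + 0.6×0.11406 = 0.18118.
Under exogeneity, PAF = [P(Y=1) − p₀] / P(Y=1).
PAF = (0.18118 − 0.11406) / 0.18118 ≈ 0.3705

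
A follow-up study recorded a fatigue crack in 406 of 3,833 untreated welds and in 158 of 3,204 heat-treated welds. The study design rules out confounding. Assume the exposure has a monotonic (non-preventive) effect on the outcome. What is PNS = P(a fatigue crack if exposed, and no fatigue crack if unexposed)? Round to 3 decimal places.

PNS ≈ 0.057

p₁ = P(outcome | exposed) = 406/3833 = 0.10592
p₀ = P(outcome | unexposed) = 158/3204 = 0.049313
Under exogeneity and monotonicity, PNS = p₁ − p₀.
PNS = 0.10592 − 0.049313 = 0.056609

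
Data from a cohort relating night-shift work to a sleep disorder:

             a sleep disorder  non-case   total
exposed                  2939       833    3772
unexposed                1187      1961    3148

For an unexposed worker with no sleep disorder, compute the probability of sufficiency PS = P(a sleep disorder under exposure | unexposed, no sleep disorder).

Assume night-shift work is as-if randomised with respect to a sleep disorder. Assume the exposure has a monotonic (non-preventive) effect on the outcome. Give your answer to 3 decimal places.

p₁ = P(outcome | exposed) = 2939/3772 = 0.77916
p₀ = P(outcome | unexposed) = 1187/3148 = 0.37706
Under exogeneity and monotonicity, PS = (p₁ − p₀)/(1 − p₀).
PS = (0.77916 − 0.37706) / 0.62294 ≈ 0.6455

PS ≈ 0.645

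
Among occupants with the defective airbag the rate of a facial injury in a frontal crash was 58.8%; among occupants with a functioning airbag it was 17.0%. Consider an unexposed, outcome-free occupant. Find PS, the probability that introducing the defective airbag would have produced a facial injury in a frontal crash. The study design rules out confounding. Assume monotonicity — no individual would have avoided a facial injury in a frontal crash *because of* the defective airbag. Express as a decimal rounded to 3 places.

PS ≈ 0.504

p₁ = 0.588, p₀ = 0.17.
Under exogeneity and monotonicity, PS = (p₁ − p₀) / (1 − p₀).
PS = (0.588 − 0.17) / (1 − 0.17) = 0.418 / 0.83 ≈ 0.5036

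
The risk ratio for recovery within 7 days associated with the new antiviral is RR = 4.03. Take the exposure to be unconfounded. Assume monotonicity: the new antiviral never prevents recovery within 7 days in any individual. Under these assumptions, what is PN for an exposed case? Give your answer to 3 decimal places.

Under exogeneity and monotonicity, PN = (RR − 1) / RR = 1 − 1/RR.
PN = (4.03 − 1) / 4.03 = 3.03 / 4.03 ≈ 0.7519

PN ≈ 0.752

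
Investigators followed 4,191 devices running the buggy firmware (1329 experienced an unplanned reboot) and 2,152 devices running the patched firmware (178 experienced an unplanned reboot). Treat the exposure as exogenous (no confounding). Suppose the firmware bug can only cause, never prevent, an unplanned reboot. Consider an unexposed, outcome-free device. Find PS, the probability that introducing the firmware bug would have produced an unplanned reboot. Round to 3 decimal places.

PS ≈ 0.256

p₁ = P(outcome | exposed) = 1329/4191 = 0.31711
p₀ = P(outcome | unexposed) = 178/2152 = 0.082714
Under exogeneity and monotonicity, PS = (p₁ − p₀) / (1 − p₀).
PS = (0.31711 − 0.082714) / (1 − 0.082714) = 0.23439 / 0.91729 ≈ 0.2555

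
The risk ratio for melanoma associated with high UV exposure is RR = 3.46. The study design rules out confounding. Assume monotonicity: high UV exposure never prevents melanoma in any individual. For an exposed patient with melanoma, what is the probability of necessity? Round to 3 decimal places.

PN ≈ 0.711

Under exogeneity and monotonicity, PN = (RR − 1) / RR = 1 − 1/RR.
PN = (3.46 − 1) / 3.46 = 2.46 / 3.46 ≈ 0.7110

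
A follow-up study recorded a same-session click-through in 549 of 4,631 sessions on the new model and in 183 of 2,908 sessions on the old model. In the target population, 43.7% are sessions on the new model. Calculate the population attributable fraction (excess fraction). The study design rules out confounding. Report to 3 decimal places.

p₁ = P(outcome | exposed) = 549/4631 = 0.11855
p₀ = P(outcome | unexposed) = 183/2908 = 0.06293
Overall risk P(Y=1) = π·p₁ + (1−π)·p₀ = 0.437×0.11855 + 0.563×0.06293 = 0.087235.
Under exogeneity, PAF = [P(Y=1) − p₀] / P(Y=1).
PAF = (0.087235 − 0.06293) / 0.087235 ≈ 0.2786

PAF ≈ 0.279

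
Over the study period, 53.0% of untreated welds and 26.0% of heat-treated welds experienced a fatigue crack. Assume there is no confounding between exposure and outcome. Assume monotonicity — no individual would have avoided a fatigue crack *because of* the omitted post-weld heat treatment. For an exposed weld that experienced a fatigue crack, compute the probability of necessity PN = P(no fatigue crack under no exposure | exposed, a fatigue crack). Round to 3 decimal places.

PN ≈ 0.509

p₁ = 0.53, p₀ = 0.26.
Under exogeneity and monotonicity, PN = (p₁ − p₀) / p₁.
PN = (0.53 − 0.26) / 0.53 = 0.27 / 0.53 ≈ 0.5094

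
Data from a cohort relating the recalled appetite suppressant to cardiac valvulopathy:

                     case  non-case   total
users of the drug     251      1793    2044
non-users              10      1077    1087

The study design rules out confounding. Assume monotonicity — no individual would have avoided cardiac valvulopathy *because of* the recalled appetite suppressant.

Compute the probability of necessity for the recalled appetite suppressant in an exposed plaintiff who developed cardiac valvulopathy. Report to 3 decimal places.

p₁ = P(outcome | exposed) = 251/2044 = 0.1228
p₀ = P(outcome | unexposed) = 10/1087 = 0.0091996
Under exogeneity and monotonicity, PN = (p₁ − p₀)/p₁.
PN = (0.1228 − 0.0091996) / 0.1228 ≈ 0.9251

PN ≈ 0.925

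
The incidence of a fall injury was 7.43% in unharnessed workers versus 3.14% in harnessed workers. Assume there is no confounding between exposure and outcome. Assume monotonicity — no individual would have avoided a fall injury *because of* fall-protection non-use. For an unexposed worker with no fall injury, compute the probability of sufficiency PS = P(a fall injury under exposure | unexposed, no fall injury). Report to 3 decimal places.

PS ≈ 0.044

p₁ = 0.0743, p₀ = 0.0314.
Under exogeneity and monotonicity, PS = (p₁ − p₀) / (1 − p₀).
PS = (0.0743 − 0.0314) / (1 − 0.0314) = 0.0429 / 0.9686 ≈ 0.0443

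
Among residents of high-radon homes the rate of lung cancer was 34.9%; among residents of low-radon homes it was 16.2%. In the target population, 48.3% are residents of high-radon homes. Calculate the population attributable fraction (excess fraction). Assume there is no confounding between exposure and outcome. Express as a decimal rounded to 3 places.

PAF ≈ 0.358

p₁ = 0.349, p₀ = 0.162.
Overall risk P(Y=1) = π·p₁ + (1−π)·p₀ = 0.483×0.349 + 0.517×0.162 = 0.25232.
Under exogeneity, PAF = [P(Y=1) − p₀] / P(Y=1).
PAF = (0.25232 − 0.162) / 0.25232 ≈ 0.3580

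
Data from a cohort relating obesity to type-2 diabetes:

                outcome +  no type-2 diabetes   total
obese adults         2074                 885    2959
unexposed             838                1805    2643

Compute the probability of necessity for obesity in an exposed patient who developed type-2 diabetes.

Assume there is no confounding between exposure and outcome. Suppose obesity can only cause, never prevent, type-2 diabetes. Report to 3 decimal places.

p₁ = P(outcome | exposed) = 2074/2959 = 0.70091
p₀ = P(outcome | unexposed) = 838/2643 = 0.31706
Under exogeneity and monotonicity, PN = (p₁ − p₀) / p₁.
PN = (0.70091 − 0.31706) / 0.70091 = 0.38385 / 0.70091 ≈ 0.5476

PN ≈ 0.548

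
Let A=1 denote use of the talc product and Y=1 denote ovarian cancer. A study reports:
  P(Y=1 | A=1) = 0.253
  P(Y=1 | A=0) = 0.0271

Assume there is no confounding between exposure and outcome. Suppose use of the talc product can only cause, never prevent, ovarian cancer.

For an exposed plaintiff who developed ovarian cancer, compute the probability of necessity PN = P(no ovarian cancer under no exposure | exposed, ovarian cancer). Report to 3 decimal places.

Let p₁ = 0.253, p₀ = 0.0271.
Under exogeneity and monotonicity, PN = (p₁ − p₀) / p₁.
PN = (0.253 − 0.0271) / 0.253 = 0.2259 / 0.253 ≈ 0.8929

PN ≈ 0.893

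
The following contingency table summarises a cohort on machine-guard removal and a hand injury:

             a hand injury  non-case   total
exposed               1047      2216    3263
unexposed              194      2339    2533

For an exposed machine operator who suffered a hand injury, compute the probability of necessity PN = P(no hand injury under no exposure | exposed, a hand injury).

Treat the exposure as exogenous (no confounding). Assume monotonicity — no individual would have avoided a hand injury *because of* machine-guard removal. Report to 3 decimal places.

p₁ = P(outcome | exposed) = 1047/3263 = 0.32087
p₀ = P(outcome | unexposed) = 194/2533 = 0.076589
Under exogeneity and monotonicity, PN = (p₁ − p₀)/p₁.
PN = (0.32087 − 0.076589) / 0.32087 ≈ 0.7613

PN ≈ 0.761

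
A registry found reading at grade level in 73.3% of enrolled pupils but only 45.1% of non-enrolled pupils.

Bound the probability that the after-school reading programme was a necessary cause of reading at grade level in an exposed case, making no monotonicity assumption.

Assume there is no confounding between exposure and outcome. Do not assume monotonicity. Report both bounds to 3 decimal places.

p₁ = 0.733, p₀ = 0.451.
Under exogeneity alone the bounds on PN are max{0,(p₁−p₀)/p₁} ≤ PN ≤ min{1,(1−p₀)/p₁}.
  lower = (p₁ − p₀)/p₁ = 0.282 / 0.733 ≈ 0.3847
  upper = min{1, (1 − p₀)/p₁} = 0.549 / 0.733 ≈ 0.7490

0.385 ≤ PN ≤ 0.749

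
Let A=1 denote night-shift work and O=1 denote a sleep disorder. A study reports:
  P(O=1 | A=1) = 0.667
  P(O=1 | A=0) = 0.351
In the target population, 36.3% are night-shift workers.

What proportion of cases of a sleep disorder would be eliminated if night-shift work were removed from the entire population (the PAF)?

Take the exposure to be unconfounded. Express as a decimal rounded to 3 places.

PAF ≈ 0.246

Let p₁ = 0.667, p₀ = 0.351.
Overall risk P(Y=1) = π·p₁ + (1−π)·p₀ = 0.363×0.667 + 0.637×0.351 = 0.46571.
Under exogeneity, PAF = [P(Y=1) − p₀] / P(Y=1).
PAF = (0.46571 − 0.351) / 0.46571 ≈ 0.2463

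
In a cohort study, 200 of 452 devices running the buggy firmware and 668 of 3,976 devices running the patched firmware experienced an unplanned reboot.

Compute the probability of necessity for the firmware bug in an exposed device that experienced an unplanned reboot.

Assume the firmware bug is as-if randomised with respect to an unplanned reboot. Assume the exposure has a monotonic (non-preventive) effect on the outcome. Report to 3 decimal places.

p₁ = P(outcome | exposed) = 200/452 = 0.44248
p₀ = P(outcome | unexposed) = 668/3976 = 0.16801
Under exogeneity and monotonicity, PN = (p₁ − p₀) / p₁.
PN = (0.44248 − 0.16801) / 0.44248 = 0.27447 / 0.44248 ≈ 0.6203

PN ≈ 0.620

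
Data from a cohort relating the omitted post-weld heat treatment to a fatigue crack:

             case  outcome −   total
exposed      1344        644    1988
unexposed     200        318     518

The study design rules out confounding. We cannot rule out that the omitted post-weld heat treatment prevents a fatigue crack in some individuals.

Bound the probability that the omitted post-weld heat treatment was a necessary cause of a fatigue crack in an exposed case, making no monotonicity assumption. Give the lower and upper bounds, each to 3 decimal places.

0.429 ≤ PN ≤ 0.908

p₁ = P(outcome | exposed) = 1344/1988 = 0.67606
p₀ = P(outcome | unexposed) = 200/518 = 0.3861
Under exogeneity alone the bounds on PN are max{0,(p₁−p₀)/p₁} ≤ PN ≤ min{1,(1−p₀)/p₁}.
  lower = (p₁ − p₀)/p₁ = 0.28996 / 0.67606 ≈ 0.4289
  upper = min{1, (1 − p₀)/p₁} = 0.6139 / 0.67606 ≈ 0.9081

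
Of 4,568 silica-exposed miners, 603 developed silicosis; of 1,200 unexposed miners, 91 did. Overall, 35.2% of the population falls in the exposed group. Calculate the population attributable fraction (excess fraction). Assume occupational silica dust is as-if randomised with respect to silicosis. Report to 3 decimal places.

p₁ = P(outcome | exposed) = 603/4568 = 0.13201
p₀ = P(outcome | unexposed) = 91/1200 = 0.075833
Overall risk P(Y=1) = π·p₁ + (1−π)·p₀ = 0.352×0.13201 + 0.648×0.075833 = 0.095606.
Under exogeneity, PAF = [P(Y=1) − p₀] / P(Y=1).
PAF = (0.095606 − 0.075833) / 0.095606 ≈ 0.2068

PAF ≈ 0.207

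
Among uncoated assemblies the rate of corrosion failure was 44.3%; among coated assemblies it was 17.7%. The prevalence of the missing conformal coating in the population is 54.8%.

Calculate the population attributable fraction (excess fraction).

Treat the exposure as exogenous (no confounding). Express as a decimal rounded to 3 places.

PAF ≈ 0.452

p₁ = 0.443, p₀ = 0.177.
Overall risk P(Y=1) = π·p₁ + (1−π)·p₀ = 0.548×0.443 + 0.452×0.177 = 0.32277.
Under exogeneity, PAF = [P(Y=1) − p₀] / P(Y=1).
PAF = (0.32277 − 0.177) / 0.32277 ≈ 0.4516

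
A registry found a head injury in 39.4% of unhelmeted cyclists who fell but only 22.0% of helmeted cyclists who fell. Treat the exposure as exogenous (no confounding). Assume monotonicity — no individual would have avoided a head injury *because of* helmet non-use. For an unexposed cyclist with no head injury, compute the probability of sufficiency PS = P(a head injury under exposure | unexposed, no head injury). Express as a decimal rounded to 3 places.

p₁ = 0.394, p₀ = 0.22.
Under exogeneity and monotonicity, PS = (p₁ − p₀) / (1 − p₀).
PS = (0.394 − 0.22) / (1 − 0.22) = 0.174 / 0.78 ≈ 0.2231

PS ≈ 0.223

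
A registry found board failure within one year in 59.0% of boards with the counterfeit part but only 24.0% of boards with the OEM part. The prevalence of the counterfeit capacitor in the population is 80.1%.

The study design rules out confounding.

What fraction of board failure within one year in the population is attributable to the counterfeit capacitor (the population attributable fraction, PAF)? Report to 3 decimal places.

p₁ = 0.59, p₀ = 0.24.
Overall risk P(Y=1) = π·p₁ + (1−π)·p₀ = 0.801×0.59 + 0.199×0.24 = 0.52035.
Under exogeneity, PAF = [P(Y=1) − p₀] / P(Y=1).
PAF = (0.52035 − 0.24) / 0.52035 ≈ 0.5388

PAF ≈ 0.539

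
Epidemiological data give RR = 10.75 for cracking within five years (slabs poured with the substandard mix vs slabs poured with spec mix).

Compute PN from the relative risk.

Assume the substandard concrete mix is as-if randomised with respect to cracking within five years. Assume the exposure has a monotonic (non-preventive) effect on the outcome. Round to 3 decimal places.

PN ≈ 0.907

Under exogeneity and monotonicity, PN = (RR − 1) / RR = 1 − 1/RR.
PN = (10.75 − 1) / 10.75 = 9.75 / 10.75 ≈ 0.9070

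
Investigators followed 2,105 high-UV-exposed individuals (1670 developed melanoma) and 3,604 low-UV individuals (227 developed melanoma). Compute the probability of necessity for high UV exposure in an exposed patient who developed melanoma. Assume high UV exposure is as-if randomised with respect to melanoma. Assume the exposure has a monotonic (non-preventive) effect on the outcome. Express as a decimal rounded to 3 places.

p₁ = P(outcome | exposed) = 1670/2105 = 0.79335
p₀ = P(outcome | unexposed) = 227/3604 = 0.062986
Under exogeneity and monotonicity, PN = (p₁ − p₀) / p₁.
PN = (0.79335 − 0.062986) / 0.79335 = 0.73036 / 0.79335 ≈ 0.9206

PN ≈ 0.921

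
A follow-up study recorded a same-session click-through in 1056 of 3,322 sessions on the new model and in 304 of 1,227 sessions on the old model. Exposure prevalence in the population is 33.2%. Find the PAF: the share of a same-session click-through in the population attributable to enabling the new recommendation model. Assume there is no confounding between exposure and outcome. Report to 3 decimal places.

PAF ≈ 0.086

p₁ = P(outcome | exposed) = 1056/3322 = 0.31788
p₀ = P(outcome | unexposed) = 304/1227 = 0.24776
Overall risk P(Y=1) = π·p₁ + (1−π)·p₀ = 0.332×0.31788 + 0.668×0.24776 = 0.27104.
Under exogeneity, PAF = [P(Y=1) − p₀] / P(Y=1).
PAF = (0.27104 − 0.24776) / 0.27104 ≈ 0.0859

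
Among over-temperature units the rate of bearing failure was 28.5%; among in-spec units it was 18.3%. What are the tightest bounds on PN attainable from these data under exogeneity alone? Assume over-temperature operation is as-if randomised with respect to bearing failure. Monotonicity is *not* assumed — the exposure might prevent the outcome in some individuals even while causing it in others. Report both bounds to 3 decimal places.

p₁ = 0.285, p₀ = 0.183.
Under exogeneity alone the bounds on PN are max{0,(p₁−p₀)/p₁} ≤ PN ≤ min{1,(1−p₀)/p₁}.
  lower = (p₁ − p₀)/p₁ = 0.102 / 0.285 ≈ 0.3579
  upper = min{1, (1 − p₀)/p₁} = 0.817 / 0.285 ≈ 2.8667 → capped at 1

0.358 ≤ PN ≤ 1.000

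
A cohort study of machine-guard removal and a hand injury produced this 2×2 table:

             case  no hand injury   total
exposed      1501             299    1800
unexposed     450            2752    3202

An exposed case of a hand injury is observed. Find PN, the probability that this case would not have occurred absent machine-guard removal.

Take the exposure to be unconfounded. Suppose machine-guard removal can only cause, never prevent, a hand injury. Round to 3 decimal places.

PN ≈ 0.831

p₁ = P(outcome | exposed) = 1501/1800 = 0.83389
p₀ = P(outcome | unexposed) = 450/3202 = 0.14054
Under exogeneity and monotonicity, PN = (p₁ − p₀)/p₁.
PN = (0.83389 − 0.14054) / 0.83389 ≈ 0.8315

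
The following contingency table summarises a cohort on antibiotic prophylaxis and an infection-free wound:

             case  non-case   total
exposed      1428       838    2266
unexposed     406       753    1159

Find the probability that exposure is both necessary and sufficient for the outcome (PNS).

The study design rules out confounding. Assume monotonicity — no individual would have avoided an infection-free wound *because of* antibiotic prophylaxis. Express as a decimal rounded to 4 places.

p₁ = P(outcome | exposed) = 1428/2266 = 0.63019
p₀ = P(outcome | unexposed) = 406/1159 = 0.3503
Under exogeneity and monotonicity, PNS = p₁ − p₀.
PNS = 0.63019 − 0.3503 = 0.27988

PNS ≈ 0.2799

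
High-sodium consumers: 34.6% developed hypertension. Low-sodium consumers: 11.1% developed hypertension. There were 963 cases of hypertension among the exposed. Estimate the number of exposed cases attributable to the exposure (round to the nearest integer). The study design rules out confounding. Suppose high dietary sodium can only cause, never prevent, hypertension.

p₁ = 0.346, p₀ = 0.111.
PN = (p₁ − p₀)/p₁ = (0.346 − 0.111) / 0.346 ≈ 0.67919.
Attributable cases ≈ PN × (exposed cases) = 0.67919 × 963 ≈ 654.06.

about 654 cases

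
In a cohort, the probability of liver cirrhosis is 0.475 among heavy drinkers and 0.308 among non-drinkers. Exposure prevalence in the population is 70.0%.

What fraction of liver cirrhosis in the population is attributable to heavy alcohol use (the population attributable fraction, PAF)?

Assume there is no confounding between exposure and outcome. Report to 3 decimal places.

Let p₁ = 0.475, p₀ = 0.308.
Overall risk P(Y=1) = π·p₁ + (1−π)·p₀ = 0.7×0.475 + 0.3×0.308 = 0.4249.
Under exogeneity, PAF = [P(Y=1) − p₀] / P(Y=1).
PAF = (0.4249 − 0.308) / 0.4249 ≈ 0.2751

PAF ≈ 0.275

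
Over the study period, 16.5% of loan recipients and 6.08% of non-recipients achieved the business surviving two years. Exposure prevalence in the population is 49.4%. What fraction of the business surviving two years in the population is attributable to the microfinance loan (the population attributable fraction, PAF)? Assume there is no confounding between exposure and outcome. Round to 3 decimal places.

p₁ = 0.165, p₀ = 0.0608.
Overall risk P(Y=1) = π·p₁ + (1−π)·p₀ = 0.494×0.165 + 0.506×0.0608 = 0.11227.
Under exogeneity, PAF = [P(Y=1) − p₀] / P(Y=1).
PAF = (0.11227 − 0.0608) / 0.11227 ≈ 0.4585

PAF ≈ 0.458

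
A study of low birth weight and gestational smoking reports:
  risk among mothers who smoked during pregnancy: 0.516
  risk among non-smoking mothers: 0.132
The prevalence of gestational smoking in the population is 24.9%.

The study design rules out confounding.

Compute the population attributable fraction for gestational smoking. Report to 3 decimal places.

PAF ≈ 0.420

Let p₁ = 0.516, p₀ = 0.132.
Overall risk P(Y=1) = π·p₁ + (1−π)·p₀ = 0.249×0.516 + 0.751×0.132 = 0.22762.
Under exogeneity, PAF = [P(Y=1) − p₀] / P(Y=1).
PAF = (0.22762 − 0.132) / 0.22762 ≈ 0.4201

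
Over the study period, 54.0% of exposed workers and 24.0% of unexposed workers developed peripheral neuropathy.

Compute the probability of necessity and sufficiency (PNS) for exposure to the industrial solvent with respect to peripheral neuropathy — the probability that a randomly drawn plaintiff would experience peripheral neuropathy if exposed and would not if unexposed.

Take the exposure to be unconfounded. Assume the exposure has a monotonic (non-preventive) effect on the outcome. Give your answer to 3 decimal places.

PNS ≈ 0.300

p₁ = 0.54, p₀ = 0.24.
Under exogeneity and monotonicity, PNS = p₁ − p₀.
PNS = 0.54 − 0.24 = 0.3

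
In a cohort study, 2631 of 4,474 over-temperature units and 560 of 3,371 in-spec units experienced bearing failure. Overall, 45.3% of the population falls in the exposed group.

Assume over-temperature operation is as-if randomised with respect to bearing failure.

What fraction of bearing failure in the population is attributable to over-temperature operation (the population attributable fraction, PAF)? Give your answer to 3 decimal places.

PAF ≈ 0.535

p₁ = P(outcome | exposed) = 2631/4474 = 0.58806
p₀ = P(outcome | unexposed) = 560/3371 = 0.16612
Overall risk P(Y=1) = π·p₁ + (1−π)·p₀ = 0.453×0.58806 + 0.547×0.16612 = 0.35726.
Under exogeneity, PAF = [P(Y=1) − p₀] / P(Y=1).
PAF = (0.35726 − 0.16612) / 0.35726 ≈ 0.5350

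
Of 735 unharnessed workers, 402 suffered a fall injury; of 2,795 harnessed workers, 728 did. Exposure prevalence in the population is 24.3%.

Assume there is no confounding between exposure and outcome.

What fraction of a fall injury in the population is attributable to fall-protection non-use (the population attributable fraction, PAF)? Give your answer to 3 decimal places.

PAF ≈ 0.211

p₁ = P(outcome | exposed) = 402/735 = 0.54694
p₀ = P(outcome | unexposed) = 728/2795 = 0.26047
Overall risk P(Y=1) = π·p₁ + (1−π)·p₀ = 0.243×0.54694 + 0.757×0.26047 = 0.33008.
Under exogeneity, PAF = [P(Y=1) − p₀] / P(Y=1).
PAF = (0.33008 − 0.26047) / 0.33008 ≈ 0.2109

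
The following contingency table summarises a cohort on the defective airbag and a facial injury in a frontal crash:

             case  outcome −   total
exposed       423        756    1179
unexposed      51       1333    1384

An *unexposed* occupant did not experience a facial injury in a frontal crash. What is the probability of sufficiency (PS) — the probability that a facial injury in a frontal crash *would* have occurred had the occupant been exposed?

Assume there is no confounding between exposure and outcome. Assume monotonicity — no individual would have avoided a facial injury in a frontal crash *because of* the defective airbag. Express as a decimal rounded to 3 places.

PS ≈ 0.334

p₁ = P(outcome | exposed) = 423/1179 = 0.35878
p₀ = P(outcome | unexposed) = 51/1384 = 0.03685
Under exogeneity and monotonicity, PS = (p₁ − p₀)/(1 − p₀).
PS = (0.35878 − 0.03685) / 0.96315 ≈ 0.3342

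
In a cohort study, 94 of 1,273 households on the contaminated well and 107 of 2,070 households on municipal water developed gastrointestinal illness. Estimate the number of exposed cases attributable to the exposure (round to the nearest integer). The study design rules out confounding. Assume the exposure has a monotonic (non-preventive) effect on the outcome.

about 28 cases

p₁ = P(outcome | exposed) = 94/1273 = 0.073841
p₀ = P(outcome | unexposed) = 107/2070 = 0.051691
PN = (p₁ − p₀)/p₁ = (0.073841 − 0.051691) / 0.073841 ≈ 0.29997.
Attributable cases ≈ PN × (exposed cases) = 0.29997 × 94 ≈ 28.20.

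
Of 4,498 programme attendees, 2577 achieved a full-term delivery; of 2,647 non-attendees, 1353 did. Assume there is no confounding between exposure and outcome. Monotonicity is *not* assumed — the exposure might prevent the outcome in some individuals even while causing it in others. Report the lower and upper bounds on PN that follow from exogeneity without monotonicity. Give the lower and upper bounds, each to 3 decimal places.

p₁ = P(outcome | exposed) = 2577/4498 = 0.57292
p₀ = P(outcome | unexposed) = 1353/2647 = 0.51114
Under exogeneity alone the bounds on PN are max{0,(p₁−p₀)/p₁} ≤ PN ≤ min{1,(1−p₀)/p₁}.
  lower = (p₁ − p₀)/p₁ = 0.061777 / 0.57292 ≈ 0.1078
  upper = min{1, (1 − p₀)/p₁} = 0.48886 / 0.57292 ≈ 0.8533

0.108 ≤ PN ≤ 0.853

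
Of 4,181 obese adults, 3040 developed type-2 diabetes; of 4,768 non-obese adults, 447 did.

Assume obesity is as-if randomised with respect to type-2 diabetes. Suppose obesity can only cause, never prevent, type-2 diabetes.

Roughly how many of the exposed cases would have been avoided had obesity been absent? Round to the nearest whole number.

about 2648 cases

p₁ = P(outcome | exposed) = 3040/4181 = 0.7271
p₀ = P(outcome | unexposed) = 447/4768 = 0.09375
PN = (p₁ − p₀)/p₁ = (0.7271 − 0.09375) / 0.7271 ≈ 0.87106.
Attributable cases ≈ PN × (exposed cases) = 0.87106 × 3040 ≈ 2648.03.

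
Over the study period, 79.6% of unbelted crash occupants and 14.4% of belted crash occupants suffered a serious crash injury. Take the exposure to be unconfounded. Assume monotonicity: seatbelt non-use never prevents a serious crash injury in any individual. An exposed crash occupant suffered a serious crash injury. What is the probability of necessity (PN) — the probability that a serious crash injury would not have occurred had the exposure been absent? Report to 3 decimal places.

PN ≈ 0.819

p₁ = 0.796, p₀ = 0.144.
Under exogeneity and monotonicity, PN = (p₁ − p₀) / p₁.
PN = (0.796 − 0.144) / 0.796 = 0.652 / 0.796 ≈ 0.8191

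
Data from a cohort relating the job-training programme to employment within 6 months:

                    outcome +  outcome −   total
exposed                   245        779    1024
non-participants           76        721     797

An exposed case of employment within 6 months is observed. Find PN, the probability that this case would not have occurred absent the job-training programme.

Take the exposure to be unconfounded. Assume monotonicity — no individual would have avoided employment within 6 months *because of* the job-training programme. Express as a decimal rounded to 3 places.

PN ≈ 0.601

p₁ = P(outcome | exposed) = 245/1024 = 0.23926
p₀ = P(outcome | unexposed) = 76/797 = 0.095358
Under exogeneity and monotonicity, PN = (p₁ − p₀)/p₁.
PN = (0.23926 − 0.095358) / 0.23926 ≈ 0.6014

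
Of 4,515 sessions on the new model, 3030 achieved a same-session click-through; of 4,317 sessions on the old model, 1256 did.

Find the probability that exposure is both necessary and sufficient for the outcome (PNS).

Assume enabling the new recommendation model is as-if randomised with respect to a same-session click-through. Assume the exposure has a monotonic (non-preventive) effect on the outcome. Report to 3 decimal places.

p₁ = P(outcome | exposed) = 3030/4515 = 0.6711
p₀ = P(outcome | unexposed) = 1256/4317 = 0.29094
Under exogeneity and monotonicity, PNS = p₁ − p₀.
PNS = 0.6711 − 0.29094 = 0.38015

PNS ≈ 0.380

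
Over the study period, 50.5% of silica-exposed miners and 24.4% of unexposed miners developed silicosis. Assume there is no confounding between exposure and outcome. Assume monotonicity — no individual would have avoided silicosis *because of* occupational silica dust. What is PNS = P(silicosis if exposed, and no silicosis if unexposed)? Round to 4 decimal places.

PNS ≈ 0.2610

p₁ = 0.505, p₀ = 0.244.
Under exogeneity and monotonicity, PNS = p₁ − p₀.
PNS = 0.505 − 0.244 = 0.261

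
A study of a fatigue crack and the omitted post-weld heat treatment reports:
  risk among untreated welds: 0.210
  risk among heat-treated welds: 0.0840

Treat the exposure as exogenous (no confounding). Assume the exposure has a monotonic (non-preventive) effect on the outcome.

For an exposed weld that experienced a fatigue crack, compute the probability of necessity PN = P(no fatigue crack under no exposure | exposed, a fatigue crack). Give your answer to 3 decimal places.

PN ≈ 0.600

Let p₁ = 0.21, p₀ = 0.084.
Under exogeneity and monotonicity, PN = (p₁ − p₀) / p₁.
PN = (0.21 − 0.084) / 0.21 = 0.126 / 0.21 ≈ 0.6000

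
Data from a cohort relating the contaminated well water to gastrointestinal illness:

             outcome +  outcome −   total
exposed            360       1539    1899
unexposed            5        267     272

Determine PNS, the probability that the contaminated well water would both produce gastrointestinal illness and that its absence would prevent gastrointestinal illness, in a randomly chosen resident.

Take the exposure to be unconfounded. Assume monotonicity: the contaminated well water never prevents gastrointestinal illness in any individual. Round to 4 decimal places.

PNS ≈ 0.1712

p₁ = P(outcome | exposed) = 360/1899 = 0.18957
p₀ = P(outcome | unexposed) = 5/272 = 0.018382
Under exogeneity and monotonicity, PNS = p₁ − p₀.
PNS = 0.18957 − 0.018382 = 0.17119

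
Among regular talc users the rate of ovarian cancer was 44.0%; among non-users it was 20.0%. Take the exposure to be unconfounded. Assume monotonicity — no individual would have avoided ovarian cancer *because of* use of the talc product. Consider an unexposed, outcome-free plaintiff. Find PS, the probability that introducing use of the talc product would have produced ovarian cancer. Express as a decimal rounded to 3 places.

PS ≈ 0.300

p₁ = 0.44, p₀ = 0.2.
Under exogeneity and monotonicity, PS = (p₁ − p₀) / (1 − p₀).
PS = (0.44 − 0.2) / (1 − 0.2) = 0.24 / 0.8 ≈ 0.3000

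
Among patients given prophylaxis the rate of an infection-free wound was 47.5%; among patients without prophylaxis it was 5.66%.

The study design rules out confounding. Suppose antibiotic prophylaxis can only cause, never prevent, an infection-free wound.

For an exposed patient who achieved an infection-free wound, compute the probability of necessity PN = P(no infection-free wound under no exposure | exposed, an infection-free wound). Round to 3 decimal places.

p₁ = 0.475, p₀ = 0.0566.
Under exogeneity and monotonicity, PN = (p₁ − p₀) / p₁.
PN = (0.475 − 0.0566) / 0.475 = 0.4184 / 0.475 ≈ 0.8808

PN ≈ 0.881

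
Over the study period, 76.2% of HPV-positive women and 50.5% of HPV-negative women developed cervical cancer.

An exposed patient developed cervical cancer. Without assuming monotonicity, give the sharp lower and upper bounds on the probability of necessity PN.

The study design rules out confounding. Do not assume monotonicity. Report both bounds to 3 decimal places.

0.337 ≤ PN ≤ 0.650

p₁ = 0.762, p₀ = 0.505.
Under exogeneity alone the bounds on PN are max{0,(p₁−p₀)/p₁} ≤ PN ≤ min{1,(1−p₀)/p₁}.
  lower = (p₁ − p₀)/p₁ = 0.257 / 0.762 ≈ 0.3373
  upper = min{1, (1 − p₀)/p₁} = 0.495 / 0.762 ≈ 0.6496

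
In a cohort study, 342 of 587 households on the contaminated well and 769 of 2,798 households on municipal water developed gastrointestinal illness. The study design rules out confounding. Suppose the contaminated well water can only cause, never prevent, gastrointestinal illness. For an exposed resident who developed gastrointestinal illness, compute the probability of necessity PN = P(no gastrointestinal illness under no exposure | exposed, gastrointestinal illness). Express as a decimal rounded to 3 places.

p₁ = P(outcome | exposed) = 342/587 = 0.58262
p₀ = P(outcome | unexposed) = 769/2798 = 0.27484
Under exogeneity and monotonicity, PN = (p₁ − p₀) / p₁.
PN = (0.58262 − 0.27484) / 0.58262 = 0.30778 / 0.58262 ≈ 0.5283

PN ≈ 0.528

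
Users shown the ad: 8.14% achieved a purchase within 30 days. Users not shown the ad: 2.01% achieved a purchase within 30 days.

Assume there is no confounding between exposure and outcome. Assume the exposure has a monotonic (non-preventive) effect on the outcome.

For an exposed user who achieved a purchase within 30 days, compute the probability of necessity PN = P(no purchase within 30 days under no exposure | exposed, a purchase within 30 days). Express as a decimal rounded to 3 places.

p₁ = 0.0814, p₀ = 0.0201.
Under exogeneity and monotonicity, PN = (p₁ − p₀) / p₁.
PN = (0.0814 − 0.0201) / 0.0814 = 0.0613 / 0.0814 ≈ 0.7531

PN ≈ 0.753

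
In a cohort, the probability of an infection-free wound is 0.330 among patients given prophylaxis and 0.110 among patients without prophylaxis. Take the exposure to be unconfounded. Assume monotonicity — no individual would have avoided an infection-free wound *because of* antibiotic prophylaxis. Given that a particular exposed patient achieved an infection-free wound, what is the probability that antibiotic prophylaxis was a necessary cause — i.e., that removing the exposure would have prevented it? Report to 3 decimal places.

PN ≈ 0.667

Let p₁ = 0.33, p₀ = 0.11.
Under exogeneity and monotonicity, PN = (p₁ − p₀) / p₁.
PN = (0.33 − 0.11) / 0.33 = 0.22 / 0.33 ≈ 0.6667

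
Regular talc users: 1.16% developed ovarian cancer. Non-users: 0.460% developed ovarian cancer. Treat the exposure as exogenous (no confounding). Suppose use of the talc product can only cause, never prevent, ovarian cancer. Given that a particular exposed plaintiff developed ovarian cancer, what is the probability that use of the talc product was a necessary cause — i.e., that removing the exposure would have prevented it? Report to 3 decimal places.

p₁ = 0.0116, p₀ = 0.0046.
Under exogeneity and monotonicity, PN = (p₁ − p₀) / p₁.
PN = (0.0116 − 0.0046) / 0.0116 = 0.007 / 0.0116 ≈ 0.6034

PN ≈ 0.603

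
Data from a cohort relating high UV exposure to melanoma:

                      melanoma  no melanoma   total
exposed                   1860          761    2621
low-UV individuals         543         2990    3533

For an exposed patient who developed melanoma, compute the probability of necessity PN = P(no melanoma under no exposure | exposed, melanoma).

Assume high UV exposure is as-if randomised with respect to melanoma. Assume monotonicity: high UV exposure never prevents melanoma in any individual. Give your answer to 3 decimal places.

p₁ = P(outcome | exposed) = 1860/2621 = 0.70965
p₀ = P(outcome | unexposed) = 543/3533 = 0.15369
Under exogeneity and monotonicity, PN = (p₁ − p₀) / p₁.
PN = (0.70965 − 0.15369) / 0.70965 = 0.55596 / 0.70965 ≈ 0.7834

PN ≈ 0.783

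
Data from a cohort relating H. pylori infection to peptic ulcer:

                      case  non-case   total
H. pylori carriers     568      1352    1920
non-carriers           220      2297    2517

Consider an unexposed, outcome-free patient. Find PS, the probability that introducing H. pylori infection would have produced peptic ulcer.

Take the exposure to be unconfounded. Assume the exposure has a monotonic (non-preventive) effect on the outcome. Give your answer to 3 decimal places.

PS ≈ 0.228

p₁ = P(outcome | exposed) = 568/1920 = 0.29583
p₀ = P(outcome | unexposed) = 220/2517 = 0.087406
Under exogeneity and monotonicity, PS = (p₁ − p₀)/(1 − p₀).
PS = (0.29583 − 0.087406) / 0.91259 ≈ 0.2284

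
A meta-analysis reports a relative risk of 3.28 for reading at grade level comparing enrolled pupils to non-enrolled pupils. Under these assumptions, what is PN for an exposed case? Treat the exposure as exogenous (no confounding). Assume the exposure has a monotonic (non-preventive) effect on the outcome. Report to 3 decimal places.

PN ≈ 0.695

Under exogeneity and monotonicity, PN = (RR − 1) / RR = 1 − 1/RR.
PN = (3.28 − 1) / 3.28 = 2.28 / 3.28 ≈ 0.6951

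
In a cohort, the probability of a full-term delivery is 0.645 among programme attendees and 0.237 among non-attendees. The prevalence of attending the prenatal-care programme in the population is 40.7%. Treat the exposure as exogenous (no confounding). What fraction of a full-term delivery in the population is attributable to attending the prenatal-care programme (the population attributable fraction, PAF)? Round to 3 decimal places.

Let p₁ = 0.645, p₀ = 0.237.
Overall risk P(Y=1) = π·p₁ + (1−π)·p₀ = 0.407×0.645 + 0.593×0.237 = 0.40306.
Under exogeneity, PAF = [P(Y=1) − p₀] / P(Y=1).
PAF = (0.40306 − 0.237) / 0.40306 ≈ 0.4120

PAF ≈ 0.412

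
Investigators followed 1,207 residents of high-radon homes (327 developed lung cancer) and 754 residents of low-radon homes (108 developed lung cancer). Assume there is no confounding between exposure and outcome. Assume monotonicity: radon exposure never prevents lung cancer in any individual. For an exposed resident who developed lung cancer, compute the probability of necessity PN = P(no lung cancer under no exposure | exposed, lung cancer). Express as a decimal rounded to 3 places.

p₁ = P(outcome | exposed) = 327/1207 = 0.27092
p₀ = P(outcome | unexposed) = 108/754 = 0.14324
Under exogeneity and monotonicity, PN = (p₁ − p₀) / p₁.
PN = (0.27092 − 0.14324) / 0.27092 = 0.12768 / 0.27092 ≈ 0.4713

PN ≈ 0.471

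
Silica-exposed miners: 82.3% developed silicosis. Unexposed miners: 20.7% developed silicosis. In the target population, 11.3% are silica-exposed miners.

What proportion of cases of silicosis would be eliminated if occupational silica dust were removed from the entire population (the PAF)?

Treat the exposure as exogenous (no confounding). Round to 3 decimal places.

p₁ = 0.823, p₀ = 0.207.
Overall risk P(Y=1) = π·p₁ + (1−π)·p₀ = 0.113×0.823 + 0.887×0.207 = 0.27661.
Under exogeneity, PAF = [P(Y=1) − p₀] / P(Y=1).
PAF = (0.27661 − 0.207) / 0.27661 ≈ 0.2516

PAF ≈ 0.252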